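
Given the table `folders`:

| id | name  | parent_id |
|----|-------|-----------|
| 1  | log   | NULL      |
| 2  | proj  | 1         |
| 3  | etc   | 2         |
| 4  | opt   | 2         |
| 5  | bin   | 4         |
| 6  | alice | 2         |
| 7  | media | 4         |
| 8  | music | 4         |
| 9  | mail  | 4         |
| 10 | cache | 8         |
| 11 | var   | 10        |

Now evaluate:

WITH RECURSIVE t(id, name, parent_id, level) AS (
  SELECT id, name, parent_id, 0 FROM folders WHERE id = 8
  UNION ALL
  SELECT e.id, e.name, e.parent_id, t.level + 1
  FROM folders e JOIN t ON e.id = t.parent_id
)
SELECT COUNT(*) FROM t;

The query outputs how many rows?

4

Base: id=8 (music), parent_id=4, level 0.
Iteration 1: join on id=4 -> opt (id 4, parent_id=2, level 1).
Iteration 2: join on id=2 -> proj (id 2, parent_id=1, level 2).
Iteration 3: join on id=1 -> log (id 1, parent_id=NULL, level 3).
Iteration 4: parent_id is NULL; no match; recursion stops.
Total rows emitted: 4.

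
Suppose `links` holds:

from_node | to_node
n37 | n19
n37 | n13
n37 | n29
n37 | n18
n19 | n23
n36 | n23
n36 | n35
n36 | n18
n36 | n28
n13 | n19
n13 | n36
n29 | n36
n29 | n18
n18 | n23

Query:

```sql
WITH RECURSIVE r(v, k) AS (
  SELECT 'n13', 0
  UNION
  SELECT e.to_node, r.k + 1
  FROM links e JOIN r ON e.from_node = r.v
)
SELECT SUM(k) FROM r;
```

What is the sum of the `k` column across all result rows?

13

Base: (n13, k=0).
Iteration 1: edges from {n13} -> (n19, k=1), (n36, k=1).
Iteration 2: edges from {n19,n36} -> (n18, k=2), (n23, k=2), (n28, k=2), (n35, k=2). [UNION drops 1 duplicate row(s)]
Iteration 3: edges from {n18,n23,n28,n35} -> (n23, k=3).
Iteration 4: no outgoing edges from {n23}; recursion stops.
SUM(k) = 0 + 1 + 1 + 2 + 2 + 2 + 2 + 3 = 13.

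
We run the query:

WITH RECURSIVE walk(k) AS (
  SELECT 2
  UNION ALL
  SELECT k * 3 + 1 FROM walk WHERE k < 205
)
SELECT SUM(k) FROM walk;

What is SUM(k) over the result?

Base: k=2.
Iteration 1: 2 < 205 holds -> k = 2 * 3 + 1 = 7.
Iteration 2: 7 < 205 holds -> k = 7 * 3 + 1 = 22.
Iteration 3: 22 < 205 holds -> k = 22 * 3 + 1 = 67.
Iteration 4: 67 < 205 holds -> k = 67 * 3 + 1 = 202.
Iteration 5: 202 < 205 holds -> k = 202 * 3 + 1 = 607.
Iteration 6: 607 < 205 fails; recursion stops.
SUM(k) = 2 + 7 + 22 + 67 + 202 + 607 = 907.

907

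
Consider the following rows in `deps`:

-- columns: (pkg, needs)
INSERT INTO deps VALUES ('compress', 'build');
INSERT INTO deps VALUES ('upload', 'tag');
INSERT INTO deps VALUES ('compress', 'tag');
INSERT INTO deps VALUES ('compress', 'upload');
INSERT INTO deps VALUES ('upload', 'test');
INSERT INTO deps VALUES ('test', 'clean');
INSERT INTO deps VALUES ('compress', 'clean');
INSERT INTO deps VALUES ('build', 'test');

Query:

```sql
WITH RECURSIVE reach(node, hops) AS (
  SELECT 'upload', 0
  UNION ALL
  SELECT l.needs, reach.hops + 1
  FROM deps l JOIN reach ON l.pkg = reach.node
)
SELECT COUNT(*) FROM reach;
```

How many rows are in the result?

Base: (upload, hops=0).
Iteration 1: edges from {upload} -> (tag, hops=1), (test, hops=1).
Iteration 2: edges from {tag,test} -> (clean, hops=2).
Iteration 3: no outgoing edges from {clean}; recursion stops.
Total rows emitted: 4.

4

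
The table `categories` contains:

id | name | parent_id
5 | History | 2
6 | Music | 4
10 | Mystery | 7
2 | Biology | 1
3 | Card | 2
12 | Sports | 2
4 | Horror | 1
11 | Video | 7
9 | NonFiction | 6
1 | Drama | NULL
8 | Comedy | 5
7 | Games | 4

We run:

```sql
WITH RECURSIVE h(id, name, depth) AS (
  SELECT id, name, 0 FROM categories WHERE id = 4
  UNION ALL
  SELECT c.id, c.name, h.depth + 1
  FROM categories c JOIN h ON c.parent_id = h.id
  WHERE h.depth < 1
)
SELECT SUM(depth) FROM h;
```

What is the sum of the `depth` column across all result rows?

Base: id=4 (Horror) at depth 0.
Iteration 1: rows with parent_id in {4} -> Music (id 6, depth 1), Games (id 7, depth 1).
Iteration 2: depth < 1 fails for all current rows; recursion stops.
SUM(depth) = 0 + 1 + 1 = 2.

2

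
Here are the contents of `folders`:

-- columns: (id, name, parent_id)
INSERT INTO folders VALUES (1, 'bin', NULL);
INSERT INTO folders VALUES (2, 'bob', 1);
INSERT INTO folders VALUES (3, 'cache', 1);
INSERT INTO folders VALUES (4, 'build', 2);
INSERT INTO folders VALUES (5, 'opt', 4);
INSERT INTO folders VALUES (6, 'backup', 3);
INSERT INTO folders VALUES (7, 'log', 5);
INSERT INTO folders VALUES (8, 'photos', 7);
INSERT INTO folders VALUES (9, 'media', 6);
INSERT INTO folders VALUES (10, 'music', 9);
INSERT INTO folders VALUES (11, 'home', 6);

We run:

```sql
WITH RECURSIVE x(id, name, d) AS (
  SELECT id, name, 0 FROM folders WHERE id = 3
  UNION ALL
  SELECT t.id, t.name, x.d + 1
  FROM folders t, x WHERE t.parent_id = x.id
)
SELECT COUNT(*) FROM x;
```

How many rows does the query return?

Base: id=3 (cache) at d 0.
Iteration 1: rows with parent_id in {3} -> backup (id 6, d 1).
Iteration 2: rows with parent_id in {6} -> media (id 9, d 2), home (id 11, d 2).
Iteration 3: rows with parent_id in {9,11} -> music (id 10, d 3).
Iteration 4: no rows with parent_id in {10}; recursion stops.
Total rows emitted: 5.

5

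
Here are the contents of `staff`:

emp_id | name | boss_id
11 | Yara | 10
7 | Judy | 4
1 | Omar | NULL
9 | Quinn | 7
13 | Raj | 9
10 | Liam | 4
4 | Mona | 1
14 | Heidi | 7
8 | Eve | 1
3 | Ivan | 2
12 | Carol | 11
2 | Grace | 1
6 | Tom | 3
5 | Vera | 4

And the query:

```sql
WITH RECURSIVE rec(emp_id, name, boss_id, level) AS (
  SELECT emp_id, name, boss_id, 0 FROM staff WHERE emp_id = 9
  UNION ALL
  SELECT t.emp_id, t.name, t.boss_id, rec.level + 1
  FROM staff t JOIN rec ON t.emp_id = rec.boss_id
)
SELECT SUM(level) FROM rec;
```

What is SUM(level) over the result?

Base: emp_id=9 (Quinn), boss_id=7, level 0.
Iteration 1: join on emp_id=7 -> Judy (id 7, boss_id=4, level 1).
Iteration 2: join on emp_id=4 -> Mona (id 4, boss_id=1, level 2).
Iteration 3: join on emp_id=1 -> Omar (id 1, boss_id=NULL, level 3).
Iteration 4: boss_id is NULL; no match; recursion stops.
SUM(level) = 0 + 1 + 2 + 3 = 6.

6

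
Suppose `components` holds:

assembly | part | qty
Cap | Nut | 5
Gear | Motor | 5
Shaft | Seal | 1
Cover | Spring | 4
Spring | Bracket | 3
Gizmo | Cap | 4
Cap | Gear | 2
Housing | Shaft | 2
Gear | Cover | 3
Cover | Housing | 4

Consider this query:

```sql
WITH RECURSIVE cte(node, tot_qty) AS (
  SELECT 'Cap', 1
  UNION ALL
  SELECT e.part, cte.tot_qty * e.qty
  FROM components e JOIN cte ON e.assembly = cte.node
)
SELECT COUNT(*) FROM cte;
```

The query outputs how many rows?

Base: (Cap, tot_qty=1).
Iteration 1: components of {Cap} -> Gear = 1*2 = 2, Nut = 1*5 = 5.
Iteration 2: components of {Gear,Nut} -> Cover = 2*3 = 6, Motor = 2*5 = 10.
Iteration 3: components of {Cover,Motor} -> Housing = 6*4 = 24, Spring = 6*4 = 24.
Iteration 4: components of {Housing,Spring} -> Bracket = 24*3 = 72, Shaft = 24*2 = 48.
Iteration 5: components of {Bracket,Shaft} -> Seal = 48*1 = 48.
Iteration 6: no further components; recursion stops.
Total rows emitted: 10.

10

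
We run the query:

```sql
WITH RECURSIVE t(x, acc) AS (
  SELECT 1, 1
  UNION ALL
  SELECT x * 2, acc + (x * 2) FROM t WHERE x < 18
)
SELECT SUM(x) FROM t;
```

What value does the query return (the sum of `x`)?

Base: x=1, acc=1.
Iteration 1: 1 < 18 holds -> x = 1 * 2 = 2, acc = 1 + 2 = 3.
Iteration 2: 2 < 18 holds -> x = 2 * 2 = 4, acc = 3 + 4 = 7.
Iteration 3: 4 < 18 holds -> x = 4 * 2 = 8, acc = 7 + 8 = 15.
Iteration 4: 8 < 18 holds -> x = 8 * 2 = 16, acc = 15 + 16 = 31.
Iteration 5: 16 < 18 holds -> x = 16 * 2 = 32, acc = 31 + 32 = 63.
Iteration 6: 32 < 18 fails; recursion stops.
SUM(x) = 1 + 2 + 4 + 8 + 16 + 32 = 63.

63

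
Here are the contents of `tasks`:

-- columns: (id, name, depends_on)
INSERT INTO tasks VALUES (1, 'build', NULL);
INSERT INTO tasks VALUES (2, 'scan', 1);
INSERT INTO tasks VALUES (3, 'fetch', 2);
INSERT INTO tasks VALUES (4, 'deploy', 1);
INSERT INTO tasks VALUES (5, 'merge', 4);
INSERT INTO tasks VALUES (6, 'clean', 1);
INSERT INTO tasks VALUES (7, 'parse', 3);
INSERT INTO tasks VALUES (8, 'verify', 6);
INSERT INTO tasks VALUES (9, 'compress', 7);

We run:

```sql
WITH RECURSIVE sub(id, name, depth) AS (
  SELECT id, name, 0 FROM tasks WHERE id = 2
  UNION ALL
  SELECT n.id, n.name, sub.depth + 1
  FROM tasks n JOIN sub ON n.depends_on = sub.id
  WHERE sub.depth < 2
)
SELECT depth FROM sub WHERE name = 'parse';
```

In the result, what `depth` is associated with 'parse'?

2

Base: id=2 (scan) at depth 0.
Iteration 1: rows with depends_on in {2} -> fetch (id 3, depth 1).
Iteration 2: rows with depends_on in {3} -> parse (id 7, depth 2).
Iteration 3: depth < 2 fails for all current rows; recursion stops.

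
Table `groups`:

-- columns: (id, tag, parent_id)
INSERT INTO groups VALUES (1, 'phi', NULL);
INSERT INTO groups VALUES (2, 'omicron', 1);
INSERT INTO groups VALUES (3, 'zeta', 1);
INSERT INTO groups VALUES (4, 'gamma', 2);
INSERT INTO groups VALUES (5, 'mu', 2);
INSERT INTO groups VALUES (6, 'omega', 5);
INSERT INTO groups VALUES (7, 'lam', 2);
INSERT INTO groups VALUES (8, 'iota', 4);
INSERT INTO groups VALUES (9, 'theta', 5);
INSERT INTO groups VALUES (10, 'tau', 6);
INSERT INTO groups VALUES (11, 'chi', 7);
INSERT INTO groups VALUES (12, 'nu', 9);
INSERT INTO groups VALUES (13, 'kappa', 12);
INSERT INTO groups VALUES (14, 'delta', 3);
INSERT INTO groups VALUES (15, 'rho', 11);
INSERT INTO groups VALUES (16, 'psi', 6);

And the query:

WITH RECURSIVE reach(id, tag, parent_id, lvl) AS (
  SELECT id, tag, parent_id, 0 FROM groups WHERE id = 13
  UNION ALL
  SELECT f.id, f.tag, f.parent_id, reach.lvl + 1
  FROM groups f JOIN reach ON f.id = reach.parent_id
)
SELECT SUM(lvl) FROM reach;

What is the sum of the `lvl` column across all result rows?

15

Base: id=13 (kappa), parent_id=12, lvl 0.
Iteration 1: join on id=12 -> nu (id 12, parent_id=9, lvl 1).
Iteration 2: join on id=9 -> theta (id 9, parent_id=5, lvl 2).
Iteration 3: join on id=5 -> mu (id 5, parent_id=2, lvl 3).
Iteration 4: join on id=2 -> omicron (id 2, parent_id=1, lvl 4).
Iteration 5: join on id=1 -> phi (id 1, parent_id=NULL, lvl 5).
Iteration 6: parent_id is NULL; no match; recursion stops.
SUM(lvl) = 0 + 1 + 2 + 3 + 4 + 5 = 15.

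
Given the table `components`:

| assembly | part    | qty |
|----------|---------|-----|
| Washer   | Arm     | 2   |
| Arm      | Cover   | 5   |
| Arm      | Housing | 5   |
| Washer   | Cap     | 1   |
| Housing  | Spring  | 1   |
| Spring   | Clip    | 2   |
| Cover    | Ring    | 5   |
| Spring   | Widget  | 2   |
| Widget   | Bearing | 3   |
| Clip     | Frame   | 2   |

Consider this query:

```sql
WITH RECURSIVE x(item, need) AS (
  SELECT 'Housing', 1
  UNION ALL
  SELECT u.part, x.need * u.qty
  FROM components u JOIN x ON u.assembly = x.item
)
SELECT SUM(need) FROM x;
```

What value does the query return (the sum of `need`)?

16

Base: (Housing, need=1).
Iteration 1: components of {Housing} -> Spring = 1*1 = 1.
Iteration 2: components of {Spring} -> Clip = 1*2 = 2, Widget = 1*2 = 2.
Iteration 3: components of {Clip,Widget} -> Bearing = 2*3 = 6, Frame = 2*2 = 4.
Iteration 4: no further components; recursion stops.
SUM(need) = 1 + 1 + 2 + 2 + 4 + 6 = 16.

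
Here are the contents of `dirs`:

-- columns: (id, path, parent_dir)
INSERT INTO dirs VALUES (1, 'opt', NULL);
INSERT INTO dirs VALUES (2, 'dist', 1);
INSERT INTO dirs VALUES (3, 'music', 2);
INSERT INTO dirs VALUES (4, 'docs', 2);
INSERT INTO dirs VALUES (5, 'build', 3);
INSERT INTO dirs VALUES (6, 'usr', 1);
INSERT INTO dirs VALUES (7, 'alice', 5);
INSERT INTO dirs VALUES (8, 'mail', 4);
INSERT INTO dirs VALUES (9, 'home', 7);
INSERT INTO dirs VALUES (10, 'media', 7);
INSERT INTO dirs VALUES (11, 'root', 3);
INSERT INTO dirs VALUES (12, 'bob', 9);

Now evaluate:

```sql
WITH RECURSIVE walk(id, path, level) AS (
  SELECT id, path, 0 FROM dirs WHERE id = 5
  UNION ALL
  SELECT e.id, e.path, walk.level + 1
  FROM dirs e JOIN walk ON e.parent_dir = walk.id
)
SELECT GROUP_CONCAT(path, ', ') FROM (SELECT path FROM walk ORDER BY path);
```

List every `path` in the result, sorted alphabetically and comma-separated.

alice, bob, build, home, media

Base: id=5 (build) at level 0.
Iteration 1: rows with parent_dir in {5} -> alice (id 7, level 1).
Iteration 2: rows with parent_dir in {7} -> home (id 9, level 2), media (id 10, level 2).
Iteration 3: rows with parent_dir in {9,10} -> bob (id 12, level 3).
Iteration 4: no rows with parent_dir in {12}; recursion stops.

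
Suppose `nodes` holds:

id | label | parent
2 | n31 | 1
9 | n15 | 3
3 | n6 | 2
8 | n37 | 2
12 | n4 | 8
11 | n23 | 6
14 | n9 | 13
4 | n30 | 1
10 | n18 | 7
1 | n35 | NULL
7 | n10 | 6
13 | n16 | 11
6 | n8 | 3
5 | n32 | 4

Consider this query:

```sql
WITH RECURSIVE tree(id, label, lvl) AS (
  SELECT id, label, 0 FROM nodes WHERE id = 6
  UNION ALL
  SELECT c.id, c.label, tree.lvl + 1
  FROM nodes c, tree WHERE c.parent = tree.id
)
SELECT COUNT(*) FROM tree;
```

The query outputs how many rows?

Base: id=6 (n8) at lvl 0.
Iteration 1: rows with parent in {6} -> n10 (id 7, lvl 1), n23 (id 11, lvl 1).
Iteration 2: rows with parent in {7,11} -> n18 (id 10, lvl 2), n16 (id 13, lvl 2).
Iteration 3: rows with parent in {10,13} -> n9 (id 14, lvl 3).
Iteration 4: no rows with parent in {14}; recursion stops.
Total rows emitted: 6.

6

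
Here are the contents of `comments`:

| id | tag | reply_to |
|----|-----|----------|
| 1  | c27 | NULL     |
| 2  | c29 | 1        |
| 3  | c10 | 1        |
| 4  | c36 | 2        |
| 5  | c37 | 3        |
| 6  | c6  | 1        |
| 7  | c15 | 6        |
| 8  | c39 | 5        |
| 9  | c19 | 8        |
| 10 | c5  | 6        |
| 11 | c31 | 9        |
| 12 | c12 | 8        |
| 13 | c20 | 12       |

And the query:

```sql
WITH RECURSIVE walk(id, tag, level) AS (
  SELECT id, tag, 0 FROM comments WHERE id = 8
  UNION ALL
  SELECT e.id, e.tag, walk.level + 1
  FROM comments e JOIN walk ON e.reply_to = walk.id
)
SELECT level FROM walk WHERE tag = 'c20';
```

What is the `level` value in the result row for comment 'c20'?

Base: id=8 (c39) at level 0.
Iteration 1: rows with reply_to in {8} -> c19 (id 9, level 1), c12 (id 12, level 1).
Iteration 2: rows with reply_to in {9,12} -> c31 (id 11, level 2), c20 (id 13, level 2).
Iteration 3: no rows with reply_to in {11,13}; recursion stops.

2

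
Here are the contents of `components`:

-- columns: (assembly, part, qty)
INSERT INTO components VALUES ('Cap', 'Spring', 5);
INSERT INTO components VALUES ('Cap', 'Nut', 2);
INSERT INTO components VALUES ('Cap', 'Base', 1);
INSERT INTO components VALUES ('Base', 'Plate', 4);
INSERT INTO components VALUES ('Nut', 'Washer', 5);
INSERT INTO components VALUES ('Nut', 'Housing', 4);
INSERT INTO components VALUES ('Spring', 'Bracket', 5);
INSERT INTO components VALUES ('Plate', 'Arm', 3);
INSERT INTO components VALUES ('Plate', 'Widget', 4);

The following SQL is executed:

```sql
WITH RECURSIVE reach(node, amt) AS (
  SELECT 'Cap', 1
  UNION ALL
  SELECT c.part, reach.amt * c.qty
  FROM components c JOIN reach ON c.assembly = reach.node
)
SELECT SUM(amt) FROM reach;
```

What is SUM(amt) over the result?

84

Base: (Cap, amt=1).
Iteration 1: components of {Cap} -> Base = 1*1 = 1, Nut = 1*2 = 2, Spring = 1*5 = 5.
Iteration 2: components of {Base,Nut,Spring} -> Bracket = 5*5 = 25, Housing = 2*4 = 8, Plate = 1*4 = 4, Washer = 2*5 = 10.
Iteration 3: components of {Bracket,Housing,Plate,Washer} -> Arm = 4*3 = 12, Widget = 4*4 = 16.
Iteration 4: no further components; recursion stops.
SUM(amt) = 1 + 5 + 2 + 1 + 25 + 10 + 8 + 4 + 12 + 16 = 84.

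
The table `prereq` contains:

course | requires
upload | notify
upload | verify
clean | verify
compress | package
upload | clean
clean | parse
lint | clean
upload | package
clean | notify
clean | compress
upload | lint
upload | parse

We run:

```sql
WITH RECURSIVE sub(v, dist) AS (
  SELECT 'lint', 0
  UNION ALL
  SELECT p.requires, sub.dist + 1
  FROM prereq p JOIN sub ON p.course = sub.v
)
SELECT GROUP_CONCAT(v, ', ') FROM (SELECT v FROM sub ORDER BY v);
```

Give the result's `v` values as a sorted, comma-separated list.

clean, compress, lint, notify, package, parse, verify

Base: (lint, dist=0).
Iteration 1: edges from {lint} -> (clean, dist=1).
Iteration 2: edges from {clean} -> (compress, dist=2), (notify, dist=2), (parse, dist=2), (verify, dist=2).
Iteration 3: edges from {compress,notify,parse,verify} -> (package, dist=3).
Iteration 4: no outgoing edges from {package}; recursion stops.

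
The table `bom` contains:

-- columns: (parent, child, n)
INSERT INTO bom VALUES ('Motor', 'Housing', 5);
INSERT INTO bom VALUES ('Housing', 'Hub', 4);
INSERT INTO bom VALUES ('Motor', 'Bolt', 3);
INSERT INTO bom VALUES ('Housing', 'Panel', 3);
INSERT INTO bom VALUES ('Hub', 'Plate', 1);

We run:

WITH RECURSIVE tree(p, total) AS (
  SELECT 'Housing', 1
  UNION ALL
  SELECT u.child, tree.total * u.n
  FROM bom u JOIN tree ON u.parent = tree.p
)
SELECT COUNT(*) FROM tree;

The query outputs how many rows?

4

Base: (Housing, total=1).
Iteration 1: components of {Housing} -> Hub = 1*4 = 4, Panel = 1*3 = 3.
Iteration 2: components of {Hub,Panel} -> Plate = 4*1 = 4.
Iteration 3: no further components; recursion stops.
Total rows emitted: 4.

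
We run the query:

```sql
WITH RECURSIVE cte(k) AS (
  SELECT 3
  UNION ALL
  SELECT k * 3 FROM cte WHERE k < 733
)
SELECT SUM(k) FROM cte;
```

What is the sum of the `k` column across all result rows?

3279

Base: k=3.
Iteration 1: 3 < 733 holds -> k = 3 * 3 = 9.
Iteration 2: 9 < 733 holds -> k = 9 * 3 = 27.
Iteration 3: 27 < 733 holds -> k = 27 * 3 = 81.
Iteration 4: 81 < 733 holds -> k = 81 * 3 = 243.
Iteration 5: 243 < 733 holds -> k = 243 * 3 = 729.
Iteration 6: 729 < 733 holds -> k = 729 * 3 = 2187.
Iteration 7: 2187 < 733 fails; recursion stops.
SUM(k) = 3 + 9 + 27 + 81 + 243 + 729 + 2187 = 3279.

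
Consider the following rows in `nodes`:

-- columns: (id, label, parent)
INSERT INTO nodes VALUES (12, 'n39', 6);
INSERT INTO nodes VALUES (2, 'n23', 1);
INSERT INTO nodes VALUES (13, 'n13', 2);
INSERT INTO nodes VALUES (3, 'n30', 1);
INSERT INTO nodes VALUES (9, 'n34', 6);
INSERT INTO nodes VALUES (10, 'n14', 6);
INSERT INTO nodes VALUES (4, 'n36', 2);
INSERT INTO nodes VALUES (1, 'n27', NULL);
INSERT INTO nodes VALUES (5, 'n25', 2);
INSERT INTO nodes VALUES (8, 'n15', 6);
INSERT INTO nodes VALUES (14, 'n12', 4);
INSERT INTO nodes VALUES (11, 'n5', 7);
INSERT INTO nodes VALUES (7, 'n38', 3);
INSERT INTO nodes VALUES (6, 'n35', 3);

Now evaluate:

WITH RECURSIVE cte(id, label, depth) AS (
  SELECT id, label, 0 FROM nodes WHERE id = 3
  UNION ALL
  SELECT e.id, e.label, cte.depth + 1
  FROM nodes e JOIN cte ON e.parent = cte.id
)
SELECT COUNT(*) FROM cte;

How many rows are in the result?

8

Base: id=3 (n30) at depth 0.
Iteration 1: rows with parent in {3} -> n35 (id 6, depth 1), n38 (id 7, depth 1).
Iteration 2: rows with parent in {6,7} -> n15 (id 8, depth 2), n34 (id 9, depth 2), n14 (id 10, depth 2), n5 (id 11, depth 2), n39 (id 12, depth 2).
Iteration 3: no rows with parent in {8,9,10,11,12}; recursion stops.
Total rows emitted: 8.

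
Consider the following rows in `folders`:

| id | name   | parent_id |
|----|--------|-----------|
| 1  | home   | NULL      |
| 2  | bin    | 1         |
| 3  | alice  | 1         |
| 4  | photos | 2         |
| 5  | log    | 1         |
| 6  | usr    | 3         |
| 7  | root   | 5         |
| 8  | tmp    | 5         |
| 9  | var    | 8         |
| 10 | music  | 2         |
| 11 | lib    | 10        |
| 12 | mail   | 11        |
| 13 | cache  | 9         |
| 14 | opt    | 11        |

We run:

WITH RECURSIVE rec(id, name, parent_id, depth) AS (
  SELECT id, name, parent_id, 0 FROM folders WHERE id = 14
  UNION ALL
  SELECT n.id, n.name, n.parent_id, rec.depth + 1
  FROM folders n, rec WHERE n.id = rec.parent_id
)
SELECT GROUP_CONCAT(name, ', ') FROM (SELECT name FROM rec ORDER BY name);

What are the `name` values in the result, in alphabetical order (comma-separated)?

bin, home, lib, music, opt

Base: id=14 (opt), parent_id=11, depth 0.
Iteration 1: join on id=11 -> lib (id 11, parent_id=10, depth 1).
Iteration 2: join on id=10 -> music (id 10, parent_id=2, depth 2).
Iteration 3: join on id=2 -> bin (id 2, parent_id=1, depth 3).
Iteration 4: join on id=1 -> home (id 1, parent_id=NULL, depth 4).
Iteration 5: parent_id is NULL; no match; recursion stops.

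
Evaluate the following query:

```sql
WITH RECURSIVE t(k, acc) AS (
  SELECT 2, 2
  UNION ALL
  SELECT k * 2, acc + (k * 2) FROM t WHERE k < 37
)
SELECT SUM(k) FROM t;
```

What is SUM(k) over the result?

126

Base: k=2, acc=2.
Iteration 1: 2 < 37 holds -> k = 2 * 2 = 4, acc = 2 + 4 = 6.
Iteration 2: 4 < 37 holds -> k = 4 * 2 = 8, acc = 6 + 8 = 14.
Iteration 3: 8 < 37 holds -> k = 8 * 2 = 16, acc = 14 + 16 = 30.
Iteration 4: 16 < 37 holds -> k = 16 * 2 = 32, acc = 30 + 32 = 62.
Iteration 5: 32 < 37 holds -> k = 32 * 2 = 64, acc = 62 + 64 = 126.
Iteration 6: 64 < 37 fails; recursion stops.
SUM(k) = 2 + 4 + 8 + 16 + 32 + 64 = 126.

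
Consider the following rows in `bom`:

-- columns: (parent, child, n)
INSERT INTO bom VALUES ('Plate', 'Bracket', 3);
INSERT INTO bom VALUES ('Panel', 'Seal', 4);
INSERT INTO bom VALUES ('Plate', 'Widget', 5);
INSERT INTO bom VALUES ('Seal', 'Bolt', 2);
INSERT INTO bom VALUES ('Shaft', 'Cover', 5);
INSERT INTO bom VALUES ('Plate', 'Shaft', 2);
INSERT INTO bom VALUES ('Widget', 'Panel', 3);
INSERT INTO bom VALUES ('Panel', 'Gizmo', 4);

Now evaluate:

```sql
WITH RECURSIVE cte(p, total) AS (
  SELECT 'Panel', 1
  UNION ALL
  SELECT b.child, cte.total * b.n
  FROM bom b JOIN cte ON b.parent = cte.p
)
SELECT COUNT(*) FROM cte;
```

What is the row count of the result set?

Base: (Panel, total=1).
Iteration 1: components of {Panel} -> Gizmo = 1*4 = 4, Seal = 1*4 = 4.
Iteration 2: components of {Gizmo,Seal} -> Bolt = 4*2 = 8.
Iteration 3: no further components; recursion stops.
Total rows emitted: 4.

4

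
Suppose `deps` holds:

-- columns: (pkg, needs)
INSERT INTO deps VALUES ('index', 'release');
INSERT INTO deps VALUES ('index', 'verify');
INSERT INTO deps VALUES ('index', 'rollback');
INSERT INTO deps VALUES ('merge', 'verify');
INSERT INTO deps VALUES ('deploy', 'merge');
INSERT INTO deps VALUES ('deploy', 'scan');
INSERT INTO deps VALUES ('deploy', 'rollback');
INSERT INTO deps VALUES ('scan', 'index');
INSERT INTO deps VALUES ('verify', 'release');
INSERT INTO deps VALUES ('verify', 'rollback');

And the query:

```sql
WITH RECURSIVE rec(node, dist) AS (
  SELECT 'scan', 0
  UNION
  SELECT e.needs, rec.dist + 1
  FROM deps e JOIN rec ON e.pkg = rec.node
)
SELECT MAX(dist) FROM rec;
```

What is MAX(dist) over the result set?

3

Base: (scan, dist=0).
Iteration 1: edges from {scan} -> (index, dist=1).
Iteration 2: edges from {index} -> (release, dist=2), (rollback, dist=2), (verify, dist=2).
Iteration 3: edges from {release,rollback,verify} -> (release, dist=3), (rollback, dist=3).
Iteration 4: no outgoing edges from {release,rollback}; recursion stops.
dist values: 0, 1, 2, 2, 2, 3, 3; the maximum is 3.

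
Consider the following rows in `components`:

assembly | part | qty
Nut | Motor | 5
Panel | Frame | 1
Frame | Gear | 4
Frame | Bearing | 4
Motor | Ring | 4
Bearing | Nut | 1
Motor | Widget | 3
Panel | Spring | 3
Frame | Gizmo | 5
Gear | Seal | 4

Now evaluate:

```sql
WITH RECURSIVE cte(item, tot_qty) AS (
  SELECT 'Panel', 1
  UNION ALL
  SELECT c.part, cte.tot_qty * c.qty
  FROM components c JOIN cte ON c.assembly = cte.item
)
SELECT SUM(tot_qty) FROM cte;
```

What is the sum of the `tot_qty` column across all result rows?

Base: (Panel, tot_qty=1).
Iteration 1: components of {Panel} -> Frame = 1*1 = 1, Spring = 1*3 = 3.
Iteration 2: components of {Frame,Spring} -> Bearing = 1*4 = 4, Gear = 1*4 = 4, Gizmo = 1*5 = 5.
Iteration 3: components of {Bearing,Gear,Gizmo} -> Nut = 4*1 = 4, Seal = 4*4 = 16.
Iteration 4: components of {Nut,Seal} -> Motor = 4*5 = 20.
Iteration 5: components of {Motor} -> Ring = 20*4 = 80, Widget = 20*3 = 60.
Iteration 6: no further components; recursion stops.
SUM(tot_qty) = 1 + 1 + 3 + 4 + 5 + 4 + 4 + 16 + 20 + 80 + 60 = 198.

198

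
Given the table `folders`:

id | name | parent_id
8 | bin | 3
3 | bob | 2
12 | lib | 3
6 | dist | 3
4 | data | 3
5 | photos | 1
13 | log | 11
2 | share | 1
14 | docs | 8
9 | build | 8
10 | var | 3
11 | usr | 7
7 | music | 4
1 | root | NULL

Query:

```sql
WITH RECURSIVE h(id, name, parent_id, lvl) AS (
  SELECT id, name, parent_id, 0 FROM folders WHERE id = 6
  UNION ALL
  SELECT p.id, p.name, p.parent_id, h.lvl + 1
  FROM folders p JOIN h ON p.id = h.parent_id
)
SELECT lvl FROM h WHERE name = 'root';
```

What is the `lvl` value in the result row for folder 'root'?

Base: id=6 (dist), parent_id=3, lvl 0.
Iteration 1: join on id=3 -> bob (id 3, parent_id=2, lvl 1).
Iteration 2: join on id=2 -> share (id 2, parent_id=1, lvl 2).
Iteration 3: join on id=1 -> root (id 1, parent_id=NULL, lvl 3).
Iteration 4: parent_id is NULL; no match; recursion stops.

3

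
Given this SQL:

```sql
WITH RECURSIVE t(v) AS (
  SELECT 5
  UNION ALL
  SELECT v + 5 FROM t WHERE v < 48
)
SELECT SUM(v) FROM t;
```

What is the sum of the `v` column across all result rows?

Base: v=5.
Iteration 1: 5 < 48 holds -> v = 5 + 5 = 10.
Iteration 2: 10 < 48 holds -> v = 10 + 5 = 15.
Iteration 3: 15 < 48 holds -> v = 15 + 5 = 20.
Iteration 4: 20 < 48 holds -> v = 20 + 5 = 25.
Iteration 5: 25 < 48 holds -> v = 25 + 5 = 30.
Iteration 6: 30 < 48 holds -> v = 30 + 5 = 35.
Iteration 7: 35 < 48 holds -> v = 35 + 5 = 40.
Iteration 8: 40 < 48 holds -> v = 40 + 5 = 45.
Iteration 9: 45 < 48 holds -> v = 45 + 5 = 50.
Iteration 10: 50 < 48 fails; recursion stops.
SUM(v) = 5 + 10 + 15 + 20 + 25 + 30 + 35 + 40 + 45 + 50 = 275.

275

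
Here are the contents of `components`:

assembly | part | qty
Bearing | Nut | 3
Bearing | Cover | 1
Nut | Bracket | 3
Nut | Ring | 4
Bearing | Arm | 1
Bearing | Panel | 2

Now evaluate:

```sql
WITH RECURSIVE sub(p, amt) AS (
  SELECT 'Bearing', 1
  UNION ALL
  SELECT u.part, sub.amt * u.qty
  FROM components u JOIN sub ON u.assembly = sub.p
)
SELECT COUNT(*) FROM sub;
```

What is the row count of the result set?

Base: (Bearing, amt=1).
Iteration 1: components of {Bearing} -> Arm = 1*1 = 1, Cover = 1*1 = 1, Nut = 1*3 = 3, Panel = 1*2 = 2.
Iteration 2: components of {Arm,Cover,Nut,Panel} -> Bracket = 3*3 = 9, Ring = 3*4 = 12.
Iteration 3: no further components; recursion stops.
Total rows emitted: 7.

7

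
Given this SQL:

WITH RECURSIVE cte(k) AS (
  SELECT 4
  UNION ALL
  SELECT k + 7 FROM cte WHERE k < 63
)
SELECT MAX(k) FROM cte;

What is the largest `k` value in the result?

Base: k=4.
Iteration 1: 4 < 63 holds -> k = 4 + 7 = 11.
Iteration 2: 11 < 63 holds -> k = 11 + 7 = 18.
Iteration 3: 18 < 63 holds -> k = 18 + 7 = 25.
Iteration 4: 25 < 63 holds -> k = 25 + 7 = 32.
Iteration 5: 32 < 63 holds -> k = 32 + 7 = 39.
Iteration 6: 39 < 63 holds -> k = 39 + 7 = 46.
Iteration 7: 46 < 63 holds -> k = 46 + 7 = 53.
Iteration 8: 53 < 63 holds -> k = 53 + 7 = 60.
Iteration 9: 60 < 63 holds -> k = 60 + 7 = 67.
Iteration 10: 67 < 63 fails; recursion stops.
k values: 4, 11, 18, 25, 32, 39, 46, 53, 60, 67; the maximum is 67.

67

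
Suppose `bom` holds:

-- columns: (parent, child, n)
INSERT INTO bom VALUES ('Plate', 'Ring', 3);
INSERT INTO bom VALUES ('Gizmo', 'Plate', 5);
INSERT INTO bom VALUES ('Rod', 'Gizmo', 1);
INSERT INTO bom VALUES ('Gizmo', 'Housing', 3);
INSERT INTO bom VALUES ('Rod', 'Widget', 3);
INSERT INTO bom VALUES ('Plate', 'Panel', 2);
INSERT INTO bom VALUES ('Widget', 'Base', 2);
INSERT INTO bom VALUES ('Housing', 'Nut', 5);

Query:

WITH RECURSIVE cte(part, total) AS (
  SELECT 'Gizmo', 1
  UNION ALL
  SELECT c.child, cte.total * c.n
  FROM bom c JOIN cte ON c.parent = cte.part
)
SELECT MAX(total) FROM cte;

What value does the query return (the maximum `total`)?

15

Base: (Gizmo, total=1).
Iteration 1: components of {Gizmo} -> Housing = 1*3 = 3, Plate = 1*5 = 5.
Iteration 2: components of {Housing,Plate} -> Nut = 3*5 = 15, Panel = 5*2 = 10, Ring = 5*3 = 15.
Iteration 3: no further components; recursion stops.
total values: 1, 5, 3, 15, 10, 15; the maximum is 15.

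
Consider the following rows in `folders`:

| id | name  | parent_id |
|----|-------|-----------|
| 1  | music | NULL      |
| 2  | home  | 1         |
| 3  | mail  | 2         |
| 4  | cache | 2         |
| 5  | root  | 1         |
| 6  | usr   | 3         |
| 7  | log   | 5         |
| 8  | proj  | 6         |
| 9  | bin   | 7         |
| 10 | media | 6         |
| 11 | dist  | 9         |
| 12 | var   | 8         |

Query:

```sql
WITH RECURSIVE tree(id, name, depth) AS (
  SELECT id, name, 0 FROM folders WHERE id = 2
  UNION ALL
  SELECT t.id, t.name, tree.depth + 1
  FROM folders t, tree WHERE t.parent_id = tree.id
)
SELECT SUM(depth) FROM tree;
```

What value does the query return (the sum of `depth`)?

Base: id=2 (home) at depth 0.
Iteration 1: rows with parent_id in {2} -> mail (id 3, depth 1), cache (id 4, depth 1).
Iteration 2: rows with parent_id in {3,4} -> usr (id 6, depth 2).
Iteration 3: rows with parent_id in {6} -> proj (id 8, depth 3), media (id 10, depth 3).
Iteration 4: rows with parent_id in {8,10} -> var (id 12, depth 4).
Iteration 5: no rows with parent_id in {12}; recursion stops.
SUM(depth) = 0 + 1 + 1 + 2 + 3 + 3 + 4 = 14.

14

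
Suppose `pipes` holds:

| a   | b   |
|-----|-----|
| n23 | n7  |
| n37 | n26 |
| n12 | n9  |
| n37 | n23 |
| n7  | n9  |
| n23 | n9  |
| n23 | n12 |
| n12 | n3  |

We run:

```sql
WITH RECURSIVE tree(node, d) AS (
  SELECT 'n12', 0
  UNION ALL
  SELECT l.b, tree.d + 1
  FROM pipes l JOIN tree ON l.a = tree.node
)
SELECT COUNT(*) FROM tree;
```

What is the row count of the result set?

Base: (n12, d=0).
Iteration 1: edges from {n12} -> (n3, d=1), (n9, d=1).
Iteration 2: no outgoing edges from {n3,n9}; recursion stops.
Total rows emitted: 3.

3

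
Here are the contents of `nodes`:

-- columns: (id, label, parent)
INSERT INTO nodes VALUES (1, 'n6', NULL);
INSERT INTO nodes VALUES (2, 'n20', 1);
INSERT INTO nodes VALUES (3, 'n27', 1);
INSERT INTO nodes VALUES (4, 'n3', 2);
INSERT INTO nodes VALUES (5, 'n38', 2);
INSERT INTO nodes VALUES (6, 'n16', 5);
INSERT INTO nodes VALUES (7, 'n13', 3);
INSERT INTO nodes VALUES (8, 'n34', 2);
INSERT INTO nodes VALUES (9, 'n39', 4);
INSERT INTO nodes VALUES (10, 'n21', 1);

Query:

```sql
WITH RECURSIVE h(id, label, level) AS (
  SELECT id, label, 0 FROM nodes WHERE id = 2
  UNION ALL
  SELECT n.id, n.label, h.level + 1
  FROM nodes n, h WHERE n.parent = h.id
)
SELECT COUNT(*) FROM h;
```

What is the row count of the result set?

6

Base: id=2 (n20) at level 0.
Iteration 1: rows with parent in {2} -> n3 (id 4, level 1), n38 (id 5, level 1), n34 (id 8, level 1).
Iteration 2: rows with parent in {4,5,8} -> n16 (id 6, level 2), n39 (id 9, level 2).
Iteration 3: no rows with parent in {6,9}; recursion stops.
Total rows emitted: 6.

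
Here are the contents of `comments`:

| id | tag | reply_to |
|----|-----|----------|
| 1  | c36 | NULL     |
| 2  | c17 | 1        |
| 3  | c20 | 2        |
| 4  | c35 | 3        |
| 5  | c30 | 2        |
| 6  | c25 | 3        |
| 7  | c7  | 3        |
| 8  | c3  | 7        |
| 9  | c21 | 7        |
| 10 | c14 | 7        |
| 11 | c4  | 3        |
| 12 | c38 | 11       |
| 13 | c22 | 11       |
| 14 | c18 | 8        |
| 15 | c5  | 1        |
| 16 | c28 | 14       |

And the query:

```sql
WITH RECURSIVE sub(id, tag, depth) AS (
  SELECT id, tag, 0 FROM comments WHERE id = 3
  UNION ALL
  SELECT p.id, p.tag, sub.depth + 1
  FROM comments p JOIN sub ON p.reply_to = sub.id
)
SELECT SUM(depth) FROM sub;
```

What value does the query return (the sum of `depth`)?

Base: id=3 (c20) at depth 0.
Iteration 1: rows with reply_to in {3} -> c35 (id 4, depth 1), c25 (id 6, depth 1), c7 (id 7, depth 1), c4 (id 11, depth 1).
Iteration 2: rows with reply_to in {4,6,7,11} -> c3 (id 8, depth 2), c21 (id 9, depth 2), c14 (id 10, depth 2), c38 (id 12, depth 2), c22 (id 13, depth 2).
Iteration 3: rows with reply_to in {8,9,10,12,13} -> c18 (id 14, depth 3).
Iteration 4: rows with reply_to in {14} -> c28 (id 16, depth 4).
Iteration 5: no rows with reply_to in {16}; recursion stops.
SUM(depth) = 0 + 1 + 1 + 1 + 1 + 2 + 2 + 2 + 2 + 2 + 3 + 4 = 21.

21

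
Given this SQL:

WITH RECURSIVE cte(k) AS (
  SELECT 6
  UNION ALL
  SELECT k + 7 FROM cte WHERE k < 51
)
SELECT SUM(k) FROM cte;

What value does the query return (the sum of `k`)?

Base: k=6.
Iteration 1: 6 < 51 holds -> k = 6 + 7 = 13.
Iteration 2: 13 < 51 holds -> k = 13 + 7 = 20.
Iteration 3: 20 < 51 holds -> k = 20 + 7 = 27.
Iteration 4: 27 < 51 holds -> k = 27 + 7 = 34.
Iteration 5: 34 < 51 holds -> k = 34 + 7 = 41.
Iteration 6: 41 < 51 holds -> k = 41 + 7 = 48.
Iteration 7: 48 < 51 holds -> k = 48 + 7 = 55.
Iteration 8: 55 < 51 fails; recursion stops.
SUM(k) = 6 + 13 + 20 + 27 + 34 + 41 + 48 + 55 = 244.

244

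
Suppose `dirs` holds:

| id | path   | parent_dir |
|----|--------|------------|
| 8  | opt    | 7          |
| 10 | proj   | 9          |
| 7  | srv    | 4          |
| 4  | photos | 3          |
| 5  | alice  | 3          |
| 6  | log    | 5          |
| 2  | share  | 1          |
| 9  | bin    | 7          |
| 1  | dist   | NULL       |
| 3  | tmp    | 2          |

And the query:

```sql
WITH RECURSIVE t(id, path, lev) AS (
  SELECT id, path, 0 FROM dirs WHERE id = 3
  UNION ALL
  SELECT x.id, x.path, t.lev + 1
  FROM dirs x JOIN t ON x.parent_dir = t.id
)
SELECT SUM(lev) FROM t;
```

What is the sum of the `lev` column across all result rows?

16

Base: id=3 (tmp) at lev 0.
Iteration 1: rows with parent_dir in {3} -> photos (id 4, lev 1), alice (id 5, lev 1).
Iteration 2: rows with parent_dir in {4,5} -> log (id 6, lev 2), srv (id 7, lev 2).
Iteration 3: rows with parent_dir in {6,7} -> opt (id 8, lev 3), bin (id 9, lev 3).
Iteration 4: rows with parent_dir in {8,9} -> proj (id 10, lev 4).
Iteration 5: no rows with parent_dir in {10}; recursion stops.
SUM(lev) = 0 + 1 + 1 + 2 + 2 + 3 + 3 + 4 = 16.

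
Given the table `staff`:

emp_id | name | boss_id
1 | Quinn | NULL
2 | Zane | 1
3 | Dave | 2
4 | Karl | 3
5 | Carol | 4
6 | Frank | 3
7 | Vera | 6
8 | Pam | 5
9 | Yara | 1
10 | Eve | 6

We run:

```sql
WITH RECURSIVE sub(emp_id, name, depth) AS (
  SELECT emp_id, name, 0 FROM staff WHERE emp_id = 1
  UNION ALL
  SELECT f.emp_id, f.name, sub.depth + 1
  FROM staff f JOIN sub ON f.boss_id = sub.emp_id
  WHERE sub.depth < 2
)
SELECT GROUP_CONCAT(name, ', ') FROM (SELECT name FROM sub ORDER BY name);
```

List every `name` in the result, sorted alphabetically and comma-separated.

Dave, Quinn, Yara, Zane

Base: emp_id=1 (Quinn) at depth 0.
Iteration 1: rows with boss_id in {1} -> Zane (id 2, depth 1), Yara (id 9, depth 1).
Iteration 2: rows with boss_id in {2,9} -> Dave (id 3, depth 2).
Iteration 3: depth < 2 fails for all current rows; recursion stops.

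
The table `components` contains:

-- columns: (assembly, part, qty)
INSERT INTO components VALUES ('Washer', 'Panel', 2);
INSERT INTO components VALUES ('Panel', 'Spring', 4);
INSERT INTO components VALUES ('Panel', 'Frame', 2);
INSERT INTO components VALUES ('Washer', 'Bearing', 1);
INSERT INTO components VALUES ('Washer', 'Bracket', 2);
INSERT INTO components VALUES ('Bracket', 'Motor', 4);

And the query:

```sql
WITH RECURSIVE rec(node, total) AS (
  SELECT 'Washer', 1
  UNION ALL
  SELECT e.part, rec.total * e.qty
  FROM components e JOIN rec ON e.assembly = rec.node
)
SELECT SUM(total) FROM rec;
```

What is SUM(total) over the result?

Base: (Washer, total=1).
Iteration 1: components of {Washer} -> Bearing = 1*1 = 1, Bracket = 1*2 = 2, Panel = 1*2 = 2.
Iteration 2: components of {Bearing,Bracket,Panel} -> Frame = 2*2 = 4, Motor = 2*4 = 8, Spring = 2*4 = 8.
Iteration 3: no further components; recursion stops.
SUM(total) = 1 + 2 + 1 + 2 + 8 + 4 + 8 = 26.

26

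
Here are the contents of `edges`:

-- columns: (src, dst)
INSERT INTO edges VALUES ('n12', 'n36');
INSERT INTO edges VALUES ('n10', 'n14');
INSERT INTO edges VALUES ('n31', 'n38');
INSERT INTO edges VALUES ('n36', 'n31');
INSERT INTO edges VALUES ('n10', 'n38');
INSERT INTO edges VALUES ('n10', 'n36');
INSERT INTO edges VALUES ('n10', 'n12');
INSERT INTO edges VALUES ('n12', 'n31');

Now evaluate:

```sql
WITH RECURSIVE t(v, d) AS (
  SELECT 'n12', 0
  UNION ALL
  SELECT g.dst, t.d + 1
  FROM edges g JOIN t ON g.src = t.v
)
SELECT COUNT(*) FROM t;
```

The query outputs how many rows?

6

Base: (n12, d=0).
Iteration 1: edges from {n12} -> (n31, d=1), (n36, d=1).
Iteration 2: edges from {n31,n36} -> (n31, d=2), (n38, d=2).
Iteration 3: edges from {n31,n38} -> (n38, d=3).
Iteration 4: no outgoing edges from {n38}; recursion stops.
Total rows emitted: 6.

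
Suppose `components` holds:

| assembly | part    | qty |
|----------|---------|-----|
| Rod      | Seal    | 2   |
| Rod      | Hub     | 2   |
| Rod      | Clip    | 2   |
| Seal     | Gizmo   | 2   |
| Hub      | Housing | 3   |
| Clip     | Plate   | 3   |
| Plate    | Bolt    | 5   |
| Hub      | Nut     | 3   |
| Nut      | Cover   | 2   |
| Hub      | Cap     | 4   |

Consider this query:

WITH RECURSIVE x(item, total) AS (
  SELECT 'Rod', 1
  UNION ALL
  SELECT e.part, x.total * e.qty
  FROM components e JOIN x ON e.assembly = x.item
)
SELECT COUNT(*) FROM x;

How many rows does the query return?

Base: (Rod, total=1).
Iteration 1: components of {Rod} -> Clip = 1*2 = 2, Hub = 1*2 = 2, Seal = 1*2 = 2.
Iteration 2: components of {Clip,Hub,Seal} -> Cap = 2*4 = 8, Gizmo = 2*2 = 4, Housing = 2*3 = 6, Nut = 2*3 = 6, Plate = 2*3 = 6.
Iteration 3: components of {Cap,Gizmo,Housing,Nut,Plate} -> Bolt = 6*5 = 30, Cover = 6*2 = 12.
Iteration 4: no further components; recursion stops.
Total rows emitted: 11.

11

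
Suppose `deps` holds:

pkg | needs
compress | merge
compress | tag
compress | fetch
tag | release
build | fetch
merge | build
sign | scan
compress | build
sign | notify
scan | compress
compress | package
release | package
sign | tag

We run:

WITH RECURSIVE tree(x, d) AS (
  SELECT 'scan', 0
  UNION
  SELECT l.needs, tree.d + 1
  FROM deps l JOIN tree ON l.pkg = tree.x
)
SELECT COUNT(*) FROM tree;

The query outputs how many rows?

Base: (scan, d=0).
Iteration 1: edges from {scan} -> (compress, d=1).
Iteration 2: edges from {compress} -> (build, d=2), (fetch, d=2), (merge, d=2), (package, d=2), (tag, d=2).
Iteration 3: edges from {build,fetch,merge,package,tag} -> (build, d=3), (fetch, d=3), (release, d=3).
Iteration 4: edges from {build,fetch,release} -> (fetch, d=4), (package, d=4).
Iteration 5: no outgoing edges from {fetch,package}; recursion stops.
Total rows emitted: 12.

12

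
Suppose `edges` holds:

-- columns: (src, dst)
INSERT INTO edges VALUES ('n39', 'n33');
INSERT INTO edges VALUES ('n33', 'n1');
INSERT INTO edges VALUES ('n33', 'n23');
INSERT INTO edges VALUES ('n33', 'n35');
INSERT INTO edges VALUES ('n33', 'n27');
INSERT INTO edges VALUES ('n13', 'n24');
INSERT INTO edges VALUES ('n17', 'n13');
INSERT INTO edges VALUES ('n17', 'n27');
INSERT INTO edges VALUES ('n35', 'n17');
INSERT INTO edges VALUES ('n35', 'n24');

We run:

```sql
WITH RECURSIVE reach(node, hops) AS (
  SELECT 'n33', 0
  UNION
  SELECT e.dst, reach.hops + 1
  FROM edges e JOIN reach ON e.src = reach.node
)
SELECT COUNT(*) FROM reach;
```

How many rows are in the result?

10

Base: (n33, hops=0).
Iteration 1: edges from {n33} -> (n1, hops=1), (n23, hops=1), (n27, hops=1), (n35, hops=1).
Iteration 2: edges from {n1,n23,n27,n35} -> (n17, hops=2), (n24, hops=2).
Iteration 3: edges from {n17,n24} -> (n13, hops=3), (n27, hops=3).
Iteration 4: edges from {n13,n27} -> (n24, hops=4).
Iteration 5: no outgoing edges from {n24}; recursion stops.
Total rows emitted: 10.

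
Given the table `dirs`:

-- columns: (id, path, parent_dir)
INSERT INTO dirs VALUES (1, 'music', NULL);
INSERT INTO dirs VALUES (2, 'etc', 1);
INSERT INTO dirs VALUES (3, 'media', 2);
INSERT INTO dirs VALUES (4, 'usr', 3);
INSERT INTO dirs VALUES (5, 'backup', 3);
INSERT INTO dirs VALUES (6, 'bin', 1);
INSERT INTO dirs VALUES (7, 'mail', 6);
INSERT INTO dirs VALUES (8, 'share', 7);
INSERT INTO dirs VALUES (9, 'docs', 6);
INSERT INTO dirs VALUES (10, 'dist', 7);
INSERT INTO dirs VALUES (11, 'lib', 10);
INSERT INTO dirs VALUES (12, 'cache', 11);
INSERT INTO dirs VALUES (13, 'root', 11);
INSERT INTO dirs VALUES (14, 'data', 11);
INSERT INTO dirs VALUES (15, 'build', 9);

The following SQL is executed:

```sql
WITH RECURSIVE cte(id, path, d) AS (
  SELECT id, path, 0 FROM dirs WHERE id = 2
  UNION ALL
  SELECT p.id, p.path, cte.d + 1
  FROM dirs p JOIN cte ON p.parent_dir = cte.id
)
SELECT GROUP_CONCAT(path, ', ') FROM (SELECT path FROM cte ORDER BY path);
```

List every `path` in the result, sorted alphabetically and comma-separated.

Base: id=2 (etc) at d 0.
Iteration 1: rows with parent_dir in {2} -> media (id 3, d 1).
Iteration 2: rows with parent_dir in {3} -> usr (id 4, d 2), backup (id 5, d 2).
Iteration 3: no rows with parent_dir in {4,5}; recursion stops.

backup, etc, media, usr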